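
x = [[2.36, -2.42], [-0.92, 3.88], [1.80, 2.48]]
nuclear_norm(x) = 8.22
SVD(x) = [[0.55, 0.58], [-0.75, 0.03], [-0.37, 0.81]] @ diag([5.320272398755129, 2.900327844062521]) @ [[0.25, -0.97], [0.97, 0.25]]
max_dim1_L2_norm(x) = 3.99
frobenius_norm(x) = 6.06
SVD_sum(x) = [[0.73, -2.84], [-1.0, 3.86], [-0.49, 1.89]] + [[1.63, 0.42], [0.08, 0.02], [2.29, 0.59]]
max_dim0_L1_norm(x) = 8.78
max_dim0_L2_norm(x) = 5.2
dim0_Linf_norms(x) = [2.36, 3.88]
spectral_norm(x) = 5.32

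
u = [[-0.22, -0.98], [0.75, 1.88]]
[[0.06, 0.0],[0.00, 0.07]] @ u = [[-0.01,-0.06],[0.05,0.13]]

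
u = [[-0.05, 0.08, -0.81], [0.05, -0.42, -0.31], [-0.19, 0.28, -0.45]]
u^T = [[-0.05, 0.05, -0.19], [0.08, -0.42, 0.28], [-0.81, -0.31, -0.45]]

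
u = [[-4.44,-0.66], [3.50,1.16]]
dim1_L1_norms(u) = [5.1, 4.66]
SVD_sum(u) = [[-4.37, -0.96], [3.58, 0.79]] + [[-0.07, 0.3], [-0.08, 0.37]]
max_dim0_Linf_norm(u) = 4.44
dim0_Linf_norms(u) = [4.44, 1.16]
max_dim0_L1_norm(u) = 7.94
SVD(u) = [[-0.77, 0.63], [0.63, 0.77]] @ diag([5.788263705491278, 0.49071710352542103]) @ [[0.98,0.22],[-0.22,0.98]]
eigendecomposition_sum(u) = [[-4.37, -0.56],  [2.97, 0.38]] + [[-0.07,-0.1], [0.53,0.78]]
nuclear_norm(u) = 6.28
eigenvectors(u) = [[-0.83, 0.13], [0.56, -0.99]]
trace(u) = -3.28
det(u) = -2.84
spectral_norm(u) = 5.79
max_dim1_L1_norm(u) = 5.1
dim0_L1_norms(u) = [7.94, 1.82]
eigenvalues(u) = [-3.99, 0.71]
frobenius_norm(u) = 5.81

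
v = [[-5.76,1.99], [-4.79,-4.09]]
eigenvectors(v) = [[(-0.15+0.52j), -0.15-0.52j], [(-0.84+0j), -0.84-0.00j]]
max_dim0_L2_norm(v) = 7.49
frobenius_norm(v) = 8.76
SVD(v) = [[-0.68, -0.73],[-0.73, 0.68]] @ diag([7.609039813669725, 4.348840433263675]) @ [[0.98, 0.21], [0.21, -0.98]]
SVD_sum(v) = [[-5.08, -1.11], [-5.42, -1.19]] + [[-0.68, 3.1], [0.63, -2.9]]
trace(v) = -9.85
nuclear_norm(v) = 11.96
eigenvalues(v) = [(-4.92+2.97j), (-4.92-2.97j)]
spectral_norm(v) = 7.61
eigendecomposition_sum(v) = [[-2.88+0.79j, (0.99+1.65j)], [-2.40-3.97j, (-2.04+2.18j)]] + [[-2.88-0.79j, (0.99-1.65j)], [(-2.4+3.97j), (-2.04-2.18j)]]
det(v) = 33.09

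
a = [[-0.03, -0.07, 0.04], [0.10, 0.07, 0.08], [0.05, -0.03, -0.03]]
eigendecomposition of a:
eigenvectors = [[(0.2-0.45j), (0.2+0.45j), -0.65+0.00j], [-0.79+0.00j, -0.79-0.00j, 0.03+0.00j], [(0.03-0.35j), (0.03+0.35j), 0.76+0.00j]]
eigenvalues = [(0.04+0.09j), (0.04-0.09j), (-0.07+0j)]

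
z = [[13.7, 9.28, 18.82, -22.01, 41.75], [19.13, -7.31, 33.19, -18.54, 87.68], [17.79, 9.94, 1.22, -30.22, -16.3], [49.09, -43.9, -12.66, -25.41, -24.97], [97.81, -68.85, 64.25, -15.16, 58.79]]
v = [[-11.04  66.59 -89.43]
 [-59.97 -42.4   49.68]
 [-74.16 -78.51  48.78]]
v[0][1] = 66.59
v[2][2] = 48.78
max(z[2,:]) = 17.79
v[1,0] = -59.97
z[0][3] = -22.01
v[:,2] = [-89.43, 49.68, 48.78]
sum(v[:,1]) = -54.32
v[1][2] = 49.68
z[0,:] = [13.7, 9.28, 18.82, -22.01, 41.75]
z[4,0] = 97.81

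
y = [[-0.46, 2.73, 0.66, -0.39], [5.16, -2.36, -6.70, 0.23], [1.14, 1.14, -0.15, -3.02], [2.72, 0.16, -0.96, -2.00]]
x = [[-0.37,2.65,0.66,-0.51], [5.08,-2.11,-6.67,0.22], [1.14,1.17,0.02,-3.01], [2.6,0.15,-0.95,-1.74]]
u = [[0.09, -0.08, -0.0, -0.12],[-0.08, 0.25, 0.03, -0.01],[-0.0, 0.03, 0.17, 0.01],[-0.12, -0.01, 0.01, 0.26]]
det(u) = 0.00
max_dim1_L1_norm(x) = 14.08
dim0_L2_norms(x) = [5.83, 3.59, 6.77, 3.52]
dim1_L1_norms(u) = [0.29, 0.37, 0.21, 0.4]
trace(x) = -4.20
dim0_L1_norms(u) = [0.29, 0.37, 0.21, 0.4]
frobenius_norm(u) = 0.46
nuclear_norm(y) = 16.41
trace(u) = 0.77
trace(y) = -4.97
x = y + u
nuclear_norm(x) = 16.03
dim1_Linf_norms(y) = [2.73, 6.7, 3.02, 2.72]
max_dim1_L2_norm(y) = 8.78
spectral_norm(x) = 9.05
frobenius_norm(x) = 10.25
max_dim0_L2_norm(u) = 0.29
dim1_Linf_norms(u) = [0.12, 0.25, 0.17, 0.26]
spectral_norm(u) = 0.34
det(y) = -61.15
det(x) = -53.84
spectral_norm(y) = 9.23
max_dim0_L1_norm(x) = 9.19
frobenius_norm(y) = 10.46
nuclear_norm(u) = 0.77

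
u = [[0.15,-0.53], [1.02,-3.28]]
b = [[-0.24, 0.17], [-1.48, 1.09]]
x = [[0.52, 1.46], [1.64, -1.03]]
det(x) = -2.93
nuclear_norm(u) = 3.49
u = b @ x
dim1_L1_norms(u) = [0.68, 4.3]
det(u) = 0.05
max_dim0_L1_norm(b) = 1.72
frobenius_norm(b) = 1.86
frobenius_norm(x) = 2.48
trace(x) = -0.51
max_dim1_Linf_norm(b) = 1.48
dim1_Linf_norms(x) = [1.46, 1.64]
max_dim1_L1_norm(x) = 2.67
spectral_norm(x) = 2.00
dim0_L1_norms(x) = [2.16, 2.49]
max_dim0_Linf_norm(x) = 1.64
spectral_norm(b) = 1.86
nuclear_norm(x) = 3.47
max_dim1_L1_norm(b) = 2.57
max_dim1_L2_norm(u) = 3.43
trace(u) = -3.13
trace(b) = 0.85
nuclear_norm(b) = 1.87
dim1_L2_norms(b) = [0.29, 1.84]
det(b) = -0.01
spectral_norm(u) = 3.48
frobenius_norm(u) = 3.48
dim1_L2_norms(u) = [0.55, 3.43]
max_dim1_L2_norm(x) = 1.94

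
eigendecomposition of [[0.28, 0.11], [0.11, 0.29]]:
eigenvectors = [[-0.72, -0.69], [0.69, -0.72]]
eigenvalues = [0.17, 0.4]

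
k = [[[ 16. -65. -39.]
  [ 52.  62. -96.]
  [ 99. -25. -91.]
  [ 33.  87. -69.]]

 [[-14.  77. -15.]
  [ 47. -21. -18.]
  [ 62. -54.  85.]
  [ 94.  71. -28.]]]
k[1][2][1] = -54.0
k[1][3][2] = -28.0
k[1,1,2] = -18.0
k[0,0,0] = 16.0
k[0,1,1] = 62.0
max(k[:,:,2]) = 85.0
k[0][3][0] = 33.0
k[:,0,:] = [[16.0, -65.0, -39.0], [-14.0, 77.0, -15.0]]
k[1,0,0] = -14.0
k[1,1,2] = -18.0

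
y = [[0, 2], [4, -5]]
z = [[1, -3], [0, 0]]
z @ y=[[-12, 17], [0, 0]]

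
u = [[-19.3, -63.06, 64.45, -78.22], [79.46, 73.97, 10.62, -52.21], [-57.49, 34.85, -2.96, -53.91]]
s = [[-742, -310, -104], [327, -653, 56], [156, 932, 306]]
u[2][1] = 34.85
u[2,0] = -57.49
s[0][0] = -742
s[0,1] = -310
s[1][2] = 56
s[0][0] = -742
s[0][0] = -742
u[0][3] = -78.22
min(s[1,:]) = -653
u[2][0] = -57.49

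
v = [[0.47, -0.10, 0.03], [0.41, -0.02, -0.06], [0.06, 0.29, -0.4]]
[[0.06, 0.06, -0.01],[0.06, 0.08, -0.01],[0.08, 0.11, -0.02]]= v@[[0.16, 0.19, -0.03], [0.19, 0.28, -0.05], [-0.03, -0.05, 0.01]]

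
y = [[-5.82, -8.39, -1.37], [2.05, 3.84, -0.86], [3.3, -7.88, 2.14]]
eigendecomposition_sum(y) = [[-2.85+0.36j, -3.59-2.39j, -0.87-0.90j], [0.88+0.60j, (0.42+1.54j), 0.02+0.46j], [(2.05+2.09j), 0.27+4.38j, -0.20+1.26j]] + [[(-2.85-0.36j), -3.59+2.39j, (-0.87+0.9j)], [0.88-0.60j, 0.42-1.54j, (0.02-0.46j)], [2.05-2.09j, 0.27-4.38j, -0.20-1.26j]] + [[-0.11+0.00j,(-1.21+0j),(0.37-0j)], [(0.28-0j),3.00-0.00j,-0.90+0.00j], [-0.79+0.00j,(-8.42+0j),(2.54-0j)]]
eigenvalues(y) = [(-2.63+3.16j), (-2.63-3.16j), (5.42+0j)]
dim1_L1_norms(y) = [15.58, 6.75, 13.32]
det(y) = 91.72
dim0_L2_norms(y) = [7.0, 12.13, 2.68]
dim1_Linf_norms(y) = [8.39, 3.84, 7.88]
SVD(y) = [[-0.77,-0.55,0.33], [0.34,0.09,0.94], [-0.54,0.83,0.12]] @ diag([12.49729328883595, 6.785333223594017, 1.081671621892392]) @ [[0.27, 0.96, -0.03], [0.9, -0.24, 0.36], [0.34, -0.13, -0.93]]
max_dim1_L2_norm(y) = 10.3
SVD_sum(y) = [[-2.61, -9.24, 0.31], [1.16, 4.11, -0.14], [-1.83, -6.5, 0.21]] + [[-3.33, 0.90, -1.34], [0.54, -0.15, 0.22], [5.09, -1.37, 2.04]] + [[0.12, -0.05, -0.34], [0.34, -0.13, -0.94], [0.04, -0.02, -0.12]]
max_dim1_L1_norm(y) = 15.58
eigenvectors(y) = [[(-0.41+0.54j),(-0.41-0.54j),0.13+0.00j], [(0.25-0.05j),(0.25+0.05j),-0.33+0.00j], [0.69+0.00j,(0.69-0j),(0.93+0j)]]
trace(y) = 0.16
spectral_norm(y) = 12.50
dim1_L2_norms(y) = [10.3, 4.44, 8.81]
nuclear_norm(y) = 20.36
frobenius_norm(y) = 14.26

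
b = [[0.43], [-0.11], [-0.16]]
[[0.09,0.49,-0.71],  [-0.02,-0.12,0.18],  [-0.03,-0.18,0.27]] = b @ [[0.2,1.13,-1.66]]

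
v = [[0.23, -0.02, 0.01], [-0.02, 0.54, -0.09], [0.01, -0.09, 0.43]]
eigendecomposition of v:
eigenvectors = [[-1.0, -0.06, -0.01], [-0.06, 0.87, 0.49], [0.02, -0.49, 0.87]]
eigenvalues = [0.23, 0.59, 0.38]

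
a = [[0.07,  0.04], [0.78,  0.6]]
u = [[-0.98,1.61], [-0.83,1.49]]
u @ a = [[1.19, 0.93], [1.1, 0.86]]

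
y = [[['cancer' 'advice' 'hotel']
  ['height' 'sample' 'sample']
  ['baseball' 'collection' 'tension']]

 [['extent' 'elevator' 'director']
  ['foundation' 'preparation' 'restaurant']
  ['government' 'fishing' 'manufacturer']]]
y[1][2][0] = 'government'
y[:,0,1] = ['advice', 'elevator']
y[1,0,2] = 'director'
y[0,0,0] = 'cancer'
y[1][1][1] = 'preparation'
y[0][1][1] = 'sample'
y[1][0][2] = 'director'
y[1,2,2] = 'manufacturer'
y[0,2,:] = ['baseball', 'collection', 'tension']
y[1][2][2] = 'manufacturer'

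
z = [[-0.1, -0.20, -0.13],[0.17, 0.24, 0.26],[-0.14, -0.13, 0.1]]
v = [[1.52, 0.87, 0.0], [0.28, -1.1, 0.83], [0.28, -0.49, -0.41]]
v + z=[[1.42, 0.67, -0.13], [0.45, -0.86, 1.09], [0.14, -0.62, -0.31]]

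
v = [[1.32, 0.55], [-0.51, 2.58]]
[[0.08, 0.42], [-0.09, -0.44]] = v @ [[0.07,  0.36], [-0.02,  -0.10]]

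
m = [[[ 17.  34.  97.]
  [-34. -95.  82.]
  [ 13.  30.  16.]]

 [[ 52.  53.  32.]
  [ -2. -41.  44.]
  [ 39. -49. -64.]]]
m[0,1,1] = -95.0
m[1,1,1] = -41.0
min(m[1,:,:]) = -64.0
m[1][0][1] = 53.0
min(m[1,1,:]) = -41.0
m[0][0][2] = 97.0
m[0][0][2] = 97.0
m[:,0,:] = [[17.0, 34.0, 97.0], [52.0, 53.0, 32.0]]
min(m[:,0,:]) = 17.0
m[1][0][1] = 53.0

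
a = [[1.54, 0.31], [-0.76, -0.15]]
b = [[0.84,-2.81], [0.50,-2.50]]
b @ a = [[3.43,0.68], [2.67,0.53]]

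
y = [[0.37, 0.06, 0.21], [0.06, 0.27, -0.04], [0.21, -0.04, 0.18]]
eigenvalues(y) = [0.03, 0.51, 0.28]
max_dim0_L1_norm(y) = 0.64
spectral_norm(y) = 0.51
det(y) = 0.00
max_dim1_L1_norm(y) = 0.64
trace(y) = 0.82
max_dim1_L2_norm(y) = 0.43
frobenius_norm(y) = 0.58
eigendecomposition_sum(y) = [[0.01,-0.0,-0.01], [-0.0,0.0,0.01], [-0.01,0.01,0.02]] + [[0.36, 0.05, 0.22], [0.05, 0.01, 0.03], [0.22, 0.03, 0.14]] + [[0.00, 0.01, -0.00],  [0.01, 0.26, -0.08],  [-0.00, -0.08, 0.02]]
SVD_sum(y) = [[0.36, 0.05, 0.22], [0.05, 0.01, 0.03], [0.22, 0.03, 0.14]] + [[0.0, 0.01, -0.00], [0.01, 0.26, -0.08], [-0.0, -0.08, 0.02]] + [[0.01, -0.0, -0.01], [-0.00, 0.0, 0.01], [-0.01, 0.01, 0.02]]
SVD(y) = [[-0.84, -0.04, -0.54], [-0.12, -0.96, 0.26], [-0.52, 0.29, 0.80]] @ diag([0.5090829874530435, 0.28449303177018836, 0.02642398077676816]) @ [[-0.84, -0.12, -0.52], [-0.04, -0.96, 0.29], [-0.54, 0.26, 0.8]]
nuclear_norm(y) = 0.82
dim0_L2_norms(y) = [0.43, 0.28, 0.28]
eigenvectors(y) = [[-0.54, 0.84, -0.04], [0.26, 0.12, -0.96], [0.8, 0.52, 0.29]]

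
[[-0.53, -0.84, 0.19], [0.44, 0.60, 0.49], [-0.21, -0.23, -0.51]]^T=[[-0.53, 0.44, -0.21], [-0.84, 0.60, -0.23], [0.19, 0.49, -0.51]]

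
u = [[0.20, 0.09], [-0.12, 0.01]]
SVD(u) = [[-0.89, 0.45],[0.45, 0.89]] @ diag([0.2446693443575317, 0.05231550374081825]) @ [[-0.95, -0.31], [-0.31, 0.95]]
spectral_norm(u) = 0.24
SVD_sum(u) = [[0.21, 0.07], [-0.11, -0.03]] + [[-0.01,0.02],[-0.01,0.04]]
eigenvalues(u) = [(0.11+0.04j), (0.11-0.04j)]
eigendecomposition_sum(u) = [[0.10-0.10j, 0.05-0.11j], [(-0.06+0.15j), 0.00+0.14j]] + [[(0.1+0.1j),(0.04+0.11j)], [(-0.06-0.15j),(0.01-0.14j)]]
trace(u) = 0.21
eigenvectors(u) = [[-0.60-0.27j, (-0.6+0.27j)], [(0.76+0j), (0.76-0j)]]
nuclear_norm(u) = 0.30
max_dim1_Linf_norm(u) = 0.2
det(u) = 0.01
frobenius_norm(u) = 0.25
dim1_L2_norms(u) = [0.22, 0.12]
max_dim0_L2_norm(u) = 0.23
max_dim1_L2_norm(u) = 0.22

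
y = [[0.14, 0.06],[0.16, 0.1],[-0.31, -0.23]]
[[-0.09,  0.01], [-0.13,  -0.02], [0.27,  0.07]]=y@[[-0.32, 0.51],[-0.76, -1.0]]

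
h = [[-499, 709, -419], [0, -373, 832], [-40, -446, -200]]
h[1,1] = -373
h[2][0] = -40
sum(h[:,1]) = -110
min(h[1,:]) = -373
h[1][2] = 832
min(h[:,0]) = -499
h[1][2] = 832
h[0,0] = -499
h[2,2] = -200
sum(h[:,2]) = 213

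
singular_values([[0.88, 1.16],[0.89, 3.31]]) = [3.69, 0.51]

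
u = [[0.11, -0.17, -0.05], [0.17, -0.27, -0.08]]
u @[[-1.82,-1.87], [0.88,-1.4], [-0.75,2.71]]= [[-0.31,  -0.1], [-0.49,  -0.16]]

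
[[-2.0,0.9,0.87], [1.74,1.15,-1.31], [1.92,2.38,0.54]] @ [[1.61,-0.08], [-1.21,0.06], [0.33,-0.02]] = [[-4.02,  0.2], [0.98,  -0.04], [0.39,  -0.02]]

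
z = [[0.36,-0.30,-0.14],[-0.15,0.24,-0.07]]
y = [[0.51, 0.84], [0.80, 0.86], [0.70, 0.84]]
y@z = [[0.06, 0.05, -0.13], [0.16, -0.03, -0.17], [0.13, -0.01, -0.16]]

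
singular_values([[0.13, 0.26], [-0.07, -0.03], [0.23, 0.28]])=[0.47, 0.06]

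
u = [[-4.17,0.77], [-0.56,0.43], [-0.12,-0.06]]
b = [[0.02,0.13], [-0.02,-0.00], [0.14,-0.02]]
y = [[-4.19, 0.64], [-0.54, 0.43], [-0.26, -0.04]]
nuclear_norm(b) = 0.27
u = b + y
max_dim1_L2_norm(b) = 0.14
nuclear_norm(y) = 4.64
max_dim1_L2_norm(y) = 4.24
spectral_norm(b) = 0.14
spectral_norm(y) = 4.29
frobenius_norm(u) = 4.30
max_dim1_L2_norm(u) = 4.24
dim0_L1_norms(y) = [4.99, 1.11]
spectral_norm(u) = 4.29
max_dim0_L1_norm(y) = 4.99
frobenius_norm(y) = 4.30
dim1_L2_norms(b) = [0.13, 0.02, 0.14]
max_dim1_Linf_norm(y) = 4.19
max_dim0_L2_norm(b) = 0.14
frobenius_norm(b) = 0.19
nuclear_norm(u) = 4.62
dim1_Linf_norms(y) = [4.19, 0.54, 0.26]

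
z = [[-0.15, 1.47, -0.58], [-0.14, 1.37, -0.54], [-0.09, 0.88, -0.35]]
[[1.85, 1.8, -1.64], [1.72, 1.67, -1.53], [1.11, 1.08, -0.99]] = z @ [[0.12, 1.02, -1.36], [0.81, 1.05, -0.93], [-1.16, -0.7, 0.83]]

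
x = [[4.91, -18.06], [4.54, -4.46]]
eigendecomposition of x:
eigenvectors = [[-0.89+0.00j, -0.89-0.00j], [(-0.23+0.38j), -0.23-0.38j]]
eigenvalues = [(0.22+7.75j), (0.22-7.75j)]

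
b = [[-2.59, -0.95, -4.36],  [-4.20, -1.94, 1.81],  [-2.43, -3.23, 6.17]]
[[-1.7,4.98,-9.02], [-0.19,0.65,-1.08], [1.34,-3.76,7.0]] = b @[[0.16, -0.48, 0.87], [0.02, -0.08, 0.10], [0.29, -0.84, 1.53]]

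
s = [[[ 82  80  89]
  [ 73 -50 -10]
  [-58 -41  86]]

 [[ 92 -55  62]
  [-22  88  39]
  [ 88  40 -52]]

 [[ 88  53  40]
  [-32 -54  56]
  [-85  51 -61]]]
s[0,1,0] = 73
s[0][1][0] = 73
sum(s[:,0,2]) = 191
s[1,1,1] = 88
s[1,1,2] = 39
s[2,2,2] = -61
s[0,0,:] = [82, 80, 89]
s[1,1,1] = 88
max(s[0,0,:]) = 89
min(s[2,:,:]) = -85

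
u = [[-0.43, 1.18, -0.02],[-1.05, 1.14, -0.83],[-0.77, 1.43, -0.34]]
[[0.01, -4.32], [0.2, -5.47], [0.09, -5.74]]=u @ [[-2.32, 2.09],[-0.81, -2.90],[1.58, -0.04]]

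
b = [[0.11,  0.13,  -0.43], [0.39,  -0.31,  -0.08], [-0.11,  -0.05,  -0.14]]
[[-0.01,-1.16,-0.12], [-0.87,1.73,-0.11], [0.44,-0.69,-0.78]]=b @ [[-2.74, 3.44, 2.87], [-0.44, -2.02, 3.43], [-0.8, 2.97, 2.06]]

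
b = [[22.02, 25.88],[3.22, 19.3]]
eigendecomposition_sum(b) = [[17.15, 41.91], [5.21, 12.74]] + [[4.87, -16.03], [-1.99, 6.56]]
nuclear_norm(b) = 47.13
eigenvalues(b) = [29.89, 11.43]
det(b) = 341.65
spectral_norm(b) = 38.18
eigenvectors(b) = [[0.96, -0.93], [0.29, 0.38]]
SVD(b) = [[-0.88,-0.47], [-0.47,0.88]] @ diag([38.17619976256924, 8.949355937072113]) @ [[-0.55, -0.84], [-0.84, 0.55]]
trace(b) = 41.32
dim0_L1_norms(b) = [25.24, 45.18]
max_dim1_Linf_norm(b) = 25.88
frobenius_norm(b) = 39.21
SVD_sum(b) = [[18.51, 28.18], [9.83, 14.96]] + [[3.51, -2.3], [-6.61, 4.34]]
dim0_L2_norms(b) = [22.25, 32.28]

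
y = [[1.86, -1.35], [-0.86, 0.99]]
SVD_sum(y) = [[1.78, -1.45], [-1.00, 0.82]] + [[0.08, 0.10], [0.14, 0.17]]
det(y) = 0.68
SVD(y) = [[-0.87, 0.49], [0.49, 0.87]] @ diag([2.633447492232701, 0.2583685461763814]) @ [[-0.78, 0.63],[0.63, 0.78]]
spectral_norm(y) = 2.63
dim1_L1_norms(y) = [3.21, 1.85]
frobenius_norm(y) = 2.65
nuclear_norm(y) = 2.89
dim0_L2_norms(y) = [2.05, 1.67]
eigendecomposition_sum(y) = [[1.78, -1.50], [-0.96, 0.81]] + [[0.08, 0.15], [0.1, 0.18]]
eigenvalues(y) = [2.59, 0.26]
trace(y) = 2.85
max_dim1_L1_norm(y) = 3.21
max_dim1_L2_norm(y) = 2.3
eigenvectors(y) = [[0.88,  0.65], [-0.47,  0.76]]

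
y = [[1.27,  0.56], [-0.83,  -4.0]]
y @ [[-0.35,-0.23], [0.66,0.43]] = [[-0.07, -0.05], [-2.35, -1.53]]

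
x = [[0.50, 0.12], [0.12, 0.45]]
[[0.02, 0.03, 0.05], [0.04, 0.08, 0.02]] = x@[[0.02, 0.02, 0.1], [0.08, 0.17, 0.02]]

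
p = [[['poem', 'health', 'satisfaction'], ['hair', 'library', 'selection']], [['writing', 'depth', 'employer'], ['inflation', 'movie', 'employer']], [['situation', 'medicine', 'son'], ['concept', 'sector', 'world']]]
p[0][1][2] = 'selection'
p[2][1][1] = 'sector'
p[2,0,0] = 'situation'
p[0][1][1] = 'library'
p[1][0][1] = 'depth'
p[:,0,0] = ['poem', 'writing', 'situation']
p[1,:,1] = ['depth', 'movie']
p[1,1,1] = 'movie'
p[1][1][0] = 'inflation'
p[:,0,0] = ['poem', 'writing', 'situation']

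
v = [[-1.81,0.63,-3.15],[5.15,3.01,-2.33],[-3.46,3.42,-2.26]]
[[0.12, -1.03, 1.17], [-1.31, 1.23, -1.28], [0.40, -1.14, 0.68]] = v @ [[-0.2,0.28,-0.24], [-0.04,0.07,-0.23], [0.07,0.18,-0.28]]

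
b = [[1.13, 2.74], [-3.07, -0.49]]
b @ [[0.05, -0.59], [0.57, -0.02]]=[[1.62,-0.72], [-0.43,1.82]]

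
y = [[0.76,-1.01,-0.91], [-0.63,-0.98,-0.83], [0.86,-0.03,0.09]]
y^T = [[0.76,-0.63,0.86], [-1.01,-0.98,-0.03], [-0.91,-0.83,0.09]]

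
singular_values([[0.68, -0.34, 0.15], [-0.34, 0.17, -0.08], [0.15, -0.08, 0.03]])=[0.88, 0.01, 0.0]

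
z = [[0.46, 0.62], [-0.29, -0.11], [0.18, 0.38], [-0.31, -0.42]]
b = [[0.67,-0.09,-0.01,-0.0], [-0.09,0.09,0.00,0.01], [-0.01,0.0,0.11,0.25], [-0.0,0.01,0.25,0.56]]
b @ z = [[0.33, 0.42], [-0.07, -0.07], [-0.06, -0.07], [-0.13, -0.14]]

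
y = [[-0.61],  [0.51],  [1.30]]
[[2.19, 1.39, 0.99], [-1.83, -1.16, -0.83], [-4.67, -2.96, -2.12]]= y@ [[-3.59, -2.28, -1.63]]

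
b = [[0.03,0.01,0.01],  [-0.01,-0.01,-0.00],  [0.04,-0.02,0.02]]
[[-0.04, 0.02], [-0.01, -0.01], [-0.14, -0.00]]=b @ [[-1.64,-0.8], [2.64,1.44], [-1.3,2.89]]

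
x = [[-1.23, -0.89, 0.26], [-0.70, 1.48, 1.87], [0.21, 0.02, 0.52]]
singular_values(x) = [2.51, 1.54, 0.43]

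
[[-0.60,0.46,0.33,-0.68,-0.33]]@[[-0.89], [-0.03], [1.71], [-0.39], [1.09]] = [[0.99]]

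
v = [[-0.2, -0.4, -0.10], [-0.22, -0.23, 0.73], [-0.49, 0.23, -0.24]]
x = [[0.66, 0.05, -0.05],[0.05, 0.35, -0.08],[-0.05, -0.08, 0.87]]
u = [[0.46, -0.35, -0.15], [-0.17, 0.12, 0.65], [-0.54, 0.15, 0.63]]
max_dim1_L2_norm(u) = 0.84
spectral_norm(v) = 0.83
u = v + x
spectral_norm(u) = 1.15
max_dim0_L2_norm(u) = 0.92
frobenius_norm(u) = 1.24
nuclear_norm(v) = 1.83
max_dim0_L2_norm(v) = 0.77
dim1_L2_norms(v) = [0.46, 0.8, 0.59]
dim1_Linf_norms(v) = [0.4, 0.73, 0.49]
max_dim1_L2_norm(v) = 0.8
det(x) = 0.19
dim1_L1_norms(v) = [0.7, 1.18, 0.96]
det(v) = 0.20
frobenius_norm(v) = 1.09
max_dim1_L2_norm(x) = 0.88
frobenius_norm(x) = 1.16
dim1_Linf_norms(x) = [0.66, 0.35, 0.87]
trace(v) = -0.67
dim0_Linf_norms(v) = [0.49, 0.4, 0.73]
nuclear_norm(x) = 1.88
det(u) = 0.07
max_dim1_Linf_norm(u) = 0.65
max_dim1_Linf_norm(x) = 0.87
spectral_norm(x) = 0.90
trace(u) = 1.21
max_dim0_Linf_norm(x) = 0.87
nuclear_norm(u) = 1.72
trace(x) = 1.88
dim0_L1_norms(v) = [0.91, 0.86, 1.07]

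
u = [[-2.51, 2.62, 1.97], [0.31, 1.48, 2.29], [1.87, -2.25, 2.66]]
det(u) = -20.581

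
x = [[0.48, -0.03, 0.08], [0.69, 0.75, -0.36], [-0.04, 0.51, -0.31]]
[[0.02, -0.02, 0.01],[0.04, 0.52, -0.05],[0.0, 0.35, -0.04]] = x @ [[0.05,0.01,0.01], [0.01,0.66,-0.05], [0.01,-0.05,0.04]]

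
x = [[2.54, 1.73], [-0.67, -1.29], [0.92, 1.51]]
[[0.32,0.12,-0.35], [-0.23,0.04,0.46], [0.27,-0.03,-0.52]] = x @ [[0.01, 0.10, 0.16], [0.17, -0.08, -0.44]]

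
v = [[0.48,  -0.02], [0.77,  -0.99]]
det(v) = -0.46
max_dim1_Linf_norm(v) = 0.99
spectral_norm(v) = 1.30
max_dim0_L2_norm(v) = 0.99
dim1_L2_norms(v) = [0.48, 1.25]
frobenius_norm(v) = 1.34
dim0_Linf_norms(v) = [0.77, 0.99]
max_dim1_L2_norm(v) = 1.25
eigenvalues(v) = [0.47, -0.98]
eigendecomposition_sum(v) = [[0.47, -0.01], [0.25, -0.0]] + [[0.01, -0.01], [0.52, -0.99]]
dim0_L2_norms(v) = [0.91, 0.99]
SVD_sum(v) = [[0.23, -0.25],[0.84, -0.93]] + [[0.25,0.23], [-0.07,-0.06]]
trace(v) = -0.51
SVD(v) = [[-0.26, -0.97], [-0.97, 0.26]] @ diag([1.2952958997564095, 0.3549768049805986]) @ [[-0.67, 0.74], [-0.74, -0.67]]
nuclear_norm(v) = 1.65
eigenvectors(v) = [[0.88, 0.01], [0.47, 1.00]]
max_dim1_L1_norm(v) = 1.76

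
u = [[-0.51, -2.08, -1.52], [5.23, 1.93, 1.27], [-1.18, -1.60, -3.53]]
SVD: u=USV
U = [[-0.31, -0.41, -0.86], [0.81, -0.59, -0.01], [-0.5, -0.7, 0.52]]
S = [6.67, 3.21, 1.1]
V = [[0.75,0.45,0.49], [-0.63,0.26,0.73], [-0.20,0.85,-0.48]]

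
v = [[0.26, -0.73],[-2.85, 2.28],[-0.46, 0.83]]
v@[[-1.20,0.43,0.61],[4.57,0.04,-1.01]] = [[-3.65,0.08,0.90], [13.84,-1.13,-4.04], [4.35,-0.16,-1.12]]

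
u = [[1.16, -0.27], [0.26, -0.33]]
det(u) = -0.31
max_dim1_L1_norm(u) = 1.43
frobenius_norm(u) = 1.26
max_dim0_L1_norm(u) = 1.42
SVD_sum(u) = [[1.14, -0.34],  [0.33, -0.1]] + [[0.02, 0.07], [-0.07, -0.23]]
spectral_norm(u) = 1.24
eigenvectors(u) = [[0.98,  0.18], [0.18,  0.98]]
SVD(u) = [[-0.96, -0.28], [-0.28, 0.96]] @ diag([1.2374088984989624, 0.2526246581701482]) @ [[-0.96, 0.28], [-0.28, -0.96]]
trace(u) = 0.83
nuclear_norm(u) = 1.49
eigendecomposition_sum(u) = [[1.15, -0.22], [0.21, -0.04]] + [[0.01,-0.05], [0.05,-0.29]]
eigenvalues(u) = [1.11, -0.28]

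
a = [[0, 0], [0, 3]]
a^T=[[0, 0], [0, 3]]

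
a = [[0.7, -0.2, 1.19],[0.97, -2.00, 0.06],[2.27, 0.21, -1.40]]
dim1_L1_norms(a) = [2.09, 3.03, 3.88]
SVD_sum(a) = [[0.19, -0.06, -0.08],  [1.23, -0.40, -0.54],  [2.17, -0.71, -0.95]] + [[-0.02, -0.67, 0.45], [-0.05, -1.38, 0.93], [0.03, 0.84, -0.57]] + [[0.53, 0.53, 0.82], [-0.21, -0.21, -0.33], [0.07, 0.07, 0.12]]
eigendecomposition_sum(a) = [[(1.21+0j),-0.04-0.00j,(0.48+0j)], [0.34+0.00j,(-0.01-0j),(0.14+0j)], [(0.95+0j),(-0.03-0j),(0.38+0j)]] + [[(-0.25-0.02j), (-0.08-0.45j), (0.35+0.18j)],  [0.31+0.65j, (-0.99+0.82j), -0.04-1.12j],  [(0.66+0.09j), 0.12+1.19j, (-0.89-0.55j)]] + [[(-0.25+0.02j),(-0.08+0.45j),0.35-0.18j], [0.31-0.65j,-0.99-0.82j,(-0.04+1.12j)], [0.66-0.09j,0.12-1.19j,(-0.89+0.55j)]]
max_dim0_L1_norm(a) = 3.94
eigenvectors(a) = [[0.77+0.00j, (-0.12+0.22j), (-0.12-0.22j)],[0.22+0.00j, (0.71+0j), (0.71-0j)],[(0.6+0j), 0.37-0.55j, 0.37+0.55j]]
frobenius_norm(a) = 3.75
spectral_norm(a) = 2.85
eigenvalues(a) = [(1.58+0j), (-2.14+0.25j), (-2.14-0.25j)]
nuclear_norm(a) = 6.17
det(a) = 7.30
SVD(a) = [[-0.08, 0.38, 0.92],[-0.49, 0.79, -0.37],[-0.87, -0.48, 0.13]] @ diag([2.847922939628306, 2.1135767926939244, 1.212323418615897]) @ [[-0.88, 0.29, 0.38], [-0.03, -0.83, 0.56], [0.48, 0.48, 0.74]]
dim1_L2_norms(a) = [1.4, 2.22, 2.68]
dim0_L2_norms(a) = [2.57, 2.02, 1.84]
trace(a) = -2.70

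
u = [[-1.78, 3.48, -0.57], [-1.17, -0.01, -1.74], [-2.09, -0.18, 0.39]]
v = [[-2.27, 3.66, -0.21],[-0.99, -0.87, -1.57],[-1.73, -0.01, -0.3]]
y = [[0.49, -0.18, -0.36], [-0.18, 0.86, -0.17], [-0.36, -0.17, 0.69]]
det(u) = 14.70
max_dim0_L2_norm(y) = 0.89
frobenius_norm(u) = 4.96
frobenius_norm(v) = 5.09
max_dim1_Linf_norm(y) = 0.86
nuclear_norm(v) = 7.62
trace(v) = -3.44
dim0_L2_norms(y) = [0.63, 0.89, 0.8]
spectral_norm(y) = 0.98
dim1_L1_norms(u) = [5.83, 2.92, 2.66]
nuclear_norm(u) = 7.95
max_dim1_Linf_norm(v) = 3.66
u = v + y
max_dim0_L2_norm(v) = 3.76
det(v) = 8.61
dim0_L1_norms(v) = [4.99, 4.54, 2.08]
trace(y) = 2.04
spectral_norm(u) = 4.15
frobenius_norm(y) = 1.36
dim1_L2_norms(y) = [0.63, 0.89, 0.8]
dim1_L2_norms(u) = [3.95, 2.1, 2.13]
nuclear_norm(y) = 2.04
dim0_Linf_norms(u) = [2.09, 3.48, 1.74]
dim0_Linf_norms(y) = [0.49, 0.86, 0.69]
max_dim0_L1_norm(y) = 1.22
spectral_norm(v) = 4.42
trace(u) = -1.40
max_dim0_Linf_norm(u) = 3.48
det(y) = 0.12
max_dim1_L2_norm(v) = 4.31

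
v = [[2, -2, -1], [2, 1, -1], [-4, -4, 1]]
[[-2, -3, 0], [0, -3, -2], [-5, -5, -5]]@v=[[-10, 1, 5], [2, 5, 1], [0, 25, 5]]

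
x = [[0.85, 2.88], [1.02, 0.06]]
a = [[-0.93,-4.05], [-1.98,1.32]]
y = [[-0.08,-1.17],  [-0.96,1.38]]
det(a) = -9.25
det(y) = -1.23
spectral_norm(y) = 1.95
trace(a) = 0.39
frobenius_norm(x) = 3.17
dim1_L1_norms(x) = [3.73, 1.08]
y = a + x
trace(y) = 1.30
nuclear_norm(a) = 6.44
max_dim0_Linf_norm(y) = 1.38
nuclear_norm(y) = 2.58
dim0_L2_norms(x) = [1.33, 2.88]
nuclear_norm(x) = 3.98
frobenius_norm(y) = 2.05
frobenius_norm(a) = 4.79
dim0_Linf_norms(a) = [1.98, 4.05]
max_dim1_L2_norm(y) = 1.68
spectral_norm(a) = 4.27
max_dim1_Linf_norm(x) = 2.88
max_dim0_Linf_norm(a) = 4.05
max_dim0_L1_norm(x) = 2.94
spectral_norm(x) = 3.02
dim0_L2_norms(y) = [0.96, 1.81]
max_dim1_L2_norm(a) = 4.16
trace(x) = 0.91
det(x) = -2.89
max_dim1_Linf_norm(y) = 1.38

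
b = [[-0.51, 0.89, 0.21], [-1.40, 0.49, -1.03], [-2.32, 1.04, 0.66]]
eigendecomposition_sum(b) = [[(-0.39+0.54j), 0.40-0.06j, (0.2+0.21j)], [-0.95-0.56j, (0.17+0.67j), -0.32+0.37j], [(-0.9+0.47j), 0.60+0.19j, 0.14+0.43j]] + [[(-0.39-0.54j),(0.4+0.06j),0.20-0.21j], [-0.95+0.56j,(0.17-0.67j),(-0.32-0.37j)], [(-0.9-0.47j),0.60-0.19j,0.14-0.43j]] + [[(0.26-0j), 0.08+0.00j, -0.20+0.00j],  [0.51-0.00j, (0.16+0j), (-0.39+0j)],  [-0.51+0.00j, (-0.16-0j), (0.39-0j)]]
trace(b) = 0.64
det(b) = 2.17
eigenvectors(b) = [[(0.04-0.4j), 0.04+0.40j, -0.34+0.00j], [(0.67+0j), 0.67-0.00j, -0.66+0.00j], [(0.33-0.53j), (0.33+0.53j), 0.67+0.00j]]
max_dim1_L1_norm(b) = 4.02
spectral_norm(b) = 3.06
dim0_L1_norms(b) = [4.23, 2.42, 1.9]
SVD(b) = [[-0.28, 0.23, -0.93],[-0.47, -0.88, -0.07],[-0.84, 0.41, 0.35]] @ diag([3.059747189412476, 1.2551166400454294, 0.5652692780998498]) @ [[0.9, -0.44, -0.04], [0.13, 0.16, 0.98], [-0.43, -0.88, 0.20]]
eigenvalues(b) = [(-0.09+1.63j), (-0.09-1.63j), (0.81+0j)]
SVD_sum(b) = [[-0.77,0.38,0.04], [-1.28,0.63,0.06], [-2.3,1.13,0.11]] + [[0.04,0.05,0.28],[-0.14,-0.18,-1.08],[0.07,0.08,0.51]] + [[0.22,0.47,-0.10], [0.02,0.04,-0.01], [-0.08,-0.18,0.04]]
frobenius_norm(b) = 3.36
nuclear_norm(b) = 4.88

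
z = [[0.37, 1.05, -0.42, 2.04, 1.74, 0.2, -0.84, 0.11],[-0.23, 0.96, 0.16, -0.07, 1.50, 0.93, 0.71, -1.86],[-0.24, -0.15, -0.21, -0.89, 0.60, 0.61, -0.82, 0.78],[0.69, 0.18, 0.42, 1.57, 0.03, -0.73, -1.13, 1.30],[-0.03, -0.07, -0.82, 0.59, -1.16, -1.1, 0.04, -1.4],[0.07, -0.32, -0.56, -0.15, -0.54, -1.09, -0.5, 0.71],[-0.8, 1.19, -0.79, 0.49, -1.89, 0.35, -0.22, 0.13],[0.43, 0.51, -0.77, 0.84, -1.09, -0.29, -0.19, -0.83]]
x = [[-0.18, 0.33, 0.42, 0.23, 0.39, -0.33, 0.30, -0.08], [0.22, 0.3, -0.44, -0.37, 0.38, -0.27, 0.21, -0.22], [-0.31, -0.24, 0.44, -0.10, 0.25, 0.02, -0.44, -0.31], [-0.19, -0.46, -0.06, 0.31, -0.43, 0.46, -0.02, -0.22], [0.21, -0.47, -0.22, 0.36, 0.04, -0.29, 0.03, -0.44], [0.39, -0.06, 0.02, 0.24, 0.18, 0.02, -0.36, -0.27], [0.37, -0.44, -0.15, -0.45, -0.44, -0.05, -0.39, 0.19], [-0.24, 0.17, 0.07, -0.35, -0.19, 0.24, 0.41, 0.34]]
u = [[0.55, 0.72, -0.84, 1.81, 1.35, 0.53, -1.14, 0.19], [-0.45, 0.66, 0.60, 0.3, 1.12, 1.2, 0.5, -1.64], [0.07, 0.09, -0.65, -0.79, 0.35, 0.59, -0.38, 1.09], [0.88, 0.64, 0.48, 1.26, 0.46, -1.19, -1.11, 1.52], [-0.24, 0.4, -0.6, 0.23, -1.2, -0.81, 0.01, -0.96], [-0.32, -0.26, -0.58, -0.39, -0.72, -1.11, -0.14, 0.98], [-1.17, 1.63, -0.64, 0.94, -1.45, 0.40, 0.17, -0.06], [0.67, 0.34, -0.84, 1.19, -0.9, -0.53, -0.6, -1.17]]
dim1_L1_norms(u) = [7.13, 6.47, 4.01, 7.54, 4.45, 4.5, 6.46, 6.24]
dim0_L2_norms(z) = [1.25, 1.97, 1.62, 2.96, 3.47, 2.1, 1.87, 2.99]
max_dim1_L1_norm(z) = 6.77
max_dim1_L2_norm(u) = 2.87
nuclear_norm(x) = 5.74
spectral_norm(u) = 3.71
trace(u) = -1.49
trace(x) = 0.88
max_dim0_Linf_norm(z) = 2.04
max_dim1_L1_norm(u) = 7.54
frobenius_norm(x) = 2.39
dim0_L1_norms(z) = [2.86, 4.43, 4.15, 6.64, 8.55, 5.3, 4.45, 7.12]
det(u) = 0.04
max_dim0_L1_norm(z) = 8.55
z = u + x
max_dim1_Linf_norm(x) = 0.47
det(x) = 0.00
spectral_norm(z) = 3.82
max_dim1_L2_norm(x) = 0.97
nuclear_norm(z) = 15.61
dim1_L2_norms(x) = [0.85, 0.88, 0.84, 0.89, 0.85, 0.67, 0.97, 0.77]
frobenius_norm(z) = 6.76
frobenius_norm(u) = 6.79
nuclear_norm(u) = 15.71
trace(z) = -0.61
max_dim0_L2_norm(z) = 3.47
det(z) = -12.97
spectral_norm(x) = 1.36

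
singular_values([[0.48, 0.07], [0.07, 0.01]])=[0.49, 0.0]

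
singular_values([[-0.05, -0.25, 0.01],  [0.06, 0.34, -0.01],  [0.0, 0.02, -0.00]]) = [0.43, 0.01, 0.0]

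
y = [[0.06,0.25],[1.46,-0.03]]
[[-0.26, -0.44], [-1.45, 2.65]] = y @[[-1.01, 1.77], [-0.79, -2.18]]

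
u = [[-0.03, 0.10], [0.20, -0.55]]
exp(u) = [[0.98, 0.08],[0.15, 0.58]]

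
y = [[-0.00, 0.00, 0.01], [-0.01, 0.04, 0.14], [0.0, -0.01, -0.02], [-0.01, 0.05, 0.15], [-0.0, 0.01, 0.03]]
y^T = [[-0.00, -0.01, 0.00, -0.01, -0.0], [0.00, 0.04, -0.01, 0.05, 0.01], [0.01, 0.14, -0.02, 0.15, 0.03]]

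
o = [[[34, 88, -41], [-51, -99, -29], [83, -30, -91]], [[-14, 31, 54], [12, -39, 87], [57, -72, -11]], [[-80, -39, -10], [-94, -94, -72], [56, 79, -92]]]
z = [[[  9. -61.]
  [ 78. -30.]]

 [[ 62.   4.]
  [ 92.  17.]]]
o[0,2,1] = -30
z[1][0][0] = 62.0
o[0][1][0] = -51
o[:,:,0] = [[34, -51, 83], [-14, 12, 57], [-80, -94, 56]]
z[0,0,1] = -61.0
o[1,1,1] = -39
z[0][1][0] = 78.0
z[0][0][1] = -61.0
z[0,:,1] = [-61.0, -30.0]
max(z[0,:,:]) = 78.0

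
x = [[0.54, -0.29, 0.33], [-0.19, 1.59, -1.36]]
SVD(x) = [[-0.24, 0.97],[0.97, 0.24]] @ diag([2.158555186733087, 0.48891666552459384]) @ [[-0.14, 0.75, -0.65],[0.98, 0.19, 0.00]]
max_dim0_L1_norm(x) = 1.88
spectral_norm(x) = 2.16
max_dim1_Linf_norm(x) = 1.59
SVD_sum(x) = [[0.07,-0.38,0.33], [-0.3,1.57,-1.36]] + [[0.47, 0.09, 0.00], [0.11, 0.02, 0.00]]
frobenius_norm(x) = 2.21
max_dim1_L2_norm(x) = 2.1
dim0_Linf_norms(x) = [0.54, 1.59, 1.36]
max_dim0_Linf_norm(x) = 1.59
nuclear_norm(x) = 2.65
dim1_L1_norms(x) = [1.16, 3.14]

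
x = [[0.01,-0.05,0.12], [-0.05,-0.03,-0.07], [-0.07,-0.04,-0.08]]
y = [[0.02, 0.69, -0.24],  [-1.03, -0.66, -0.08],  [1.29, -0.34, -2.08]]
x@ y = [[0.21, -0.0, -0.25], [-0.06, 0.01, 0.16], [-0.06, 0.01, 0.19]]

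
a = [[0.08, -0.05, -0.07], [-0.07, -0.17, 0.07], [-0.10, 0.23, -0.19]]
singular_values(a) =[0.35, 0.14, 0.1]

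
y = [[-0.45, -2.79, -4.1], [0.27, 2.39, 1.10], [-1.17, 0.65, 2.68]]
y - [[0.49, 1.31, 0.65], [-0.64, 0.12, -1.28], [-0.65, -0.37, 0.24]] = [[-0.94, -4.1, -4.75], [0.91, 2.27, 2.38], [-0.52, 1.02, 2.44]]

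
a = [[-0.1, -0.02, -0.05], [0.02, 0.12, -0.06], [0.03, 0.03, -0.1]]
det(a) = 0.00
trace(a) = -0.08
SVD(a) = [[-0.02, 0.98, 0.21], [0.81, -0.11, 0.58], [0.59, 0.19, -0.79]] @ diag([0.16071093750557994, 0.11541310769698672, 0.06286341652981726]) @ [[0.23,0.72,-0.66], [-0.82,-0.23,-0.53], [-0.53,0.66,0.53]]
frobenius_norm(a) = 0.21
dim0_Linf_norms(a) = [0.1, 0.12, 0.1]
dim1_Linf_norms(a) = [0.1, 0.12, 0.1]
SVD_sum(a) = [[-0.00, -0.00, 0.00], [0.03, 0.09, -0.09], [0.02, 0.07, -0.06]] + [[-0.09, -0.03, -0.06], [0.01, 0.00, 0.01], [-0.02, -0.00, -0.01]] + [[-0.01, 0.01, 0.01], [-0.02, 0.02, 0.02], [0.03, -0.03, -0.03]]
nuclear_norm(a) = 0.34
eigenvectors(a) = [[0.80+0.00j, 0.80-0.00j, 0.12+0.00j],[(-0.06-0.17j), -0.06+0.17j, (-0.98+0j)],[(-0.06-0.57j), -0.06+0.57j, -0.12+0.00j]]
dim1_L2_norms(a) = [0.11, 0.14, 0.11]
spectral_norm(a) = 0.16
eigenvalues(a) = [(-0.09+0.04j), (-0.09-0.04j), (0.11+0j)]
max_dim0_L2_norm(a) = 0.13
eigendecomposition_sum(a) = [[(-0.05+0.02j), -0.00+0.01j, (-0.03-0.07j)], [(0.01+0.01j), -0j, -0.01+0.01j], [(0.01+0.03j), 0.01+0.00j, -0.05+0.02j]] + [[(-0.05-0.02j),-0.00-0.01j,(-0.03+0.07j)], [0.01-0.01j,0.00+0.00j,(-0.01-0.01j)], [0.01-0.03j,0.01-0.00j,(-0.05-0.02j)]] + [[(-0-0j), (-0.01-0j), 0.00-0.00j], [0.01+0.00j, (0.12+0j), -0.03+0.00j], [0j, (0.01+0j), -0.00+0.00j]]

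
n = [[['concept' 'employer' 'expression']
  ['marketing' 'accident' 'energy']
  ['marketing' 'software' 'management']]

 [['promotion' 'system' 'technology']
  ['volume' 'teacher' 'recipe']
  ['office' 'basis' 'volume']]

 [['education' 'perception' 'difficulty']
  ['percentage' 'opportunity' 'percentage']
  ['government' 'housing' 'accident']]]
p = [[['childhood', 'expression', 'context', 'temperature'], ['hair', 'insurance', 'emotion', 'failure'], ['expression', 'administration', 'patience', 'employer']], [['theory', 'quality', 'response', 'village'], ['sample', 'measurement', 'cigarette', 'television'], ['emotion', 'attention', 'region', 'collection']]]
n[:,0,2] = ['expression', 'technology', 'difficulty']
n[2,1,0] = 'percentage'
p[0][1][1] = 'insurance'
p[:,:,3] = [['temperature', 'failure', 'employer'], ['village', 'television', 'collection']]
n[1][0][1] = 'system'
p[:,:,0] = [['childhood', 'hair', 'expression'], ['theory', 'sample', 'emotion']]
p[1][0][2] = 'response'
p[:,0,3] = ['temperature', 'village']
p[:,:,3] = [['temperature', 'failure', 'employer'], ['village', 'television', 'collection']]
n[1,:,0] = ['promotion', 'volume', 'office']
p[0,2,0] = 'expression'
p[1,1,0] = 'sample'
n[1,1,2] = 'recipe'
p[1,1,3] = 'television'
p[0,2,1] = 'administration'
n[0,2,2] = 'management'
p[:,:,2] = [['context', 'emotion', 'patience'], ['response', 'cigarette', 'region']]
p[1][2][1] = 'attention'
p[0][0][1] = 'expression'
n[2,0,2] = 'difficulty'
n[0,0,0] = 'concept'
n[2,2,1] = 'housing'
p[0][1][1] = 'insurance'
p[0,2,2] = 'patience'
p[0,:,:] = [['childhood', 'expression', 'context', 'temperature'], ['hair', 'insurance', 'emotion', 'failure'], ['expression', 'administration', 'patience', 'employer']]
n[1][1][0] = 'volume'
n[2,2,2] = 'accident'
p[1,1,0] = 'sample'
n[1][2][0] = 'office'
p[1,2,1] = 'attention'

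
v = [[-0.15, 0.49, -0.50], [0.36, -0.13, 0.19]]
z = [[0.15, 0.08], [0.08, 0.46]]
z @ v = [[0.01, 0.06, -0.06], [0.15, -0.02, 0.05]]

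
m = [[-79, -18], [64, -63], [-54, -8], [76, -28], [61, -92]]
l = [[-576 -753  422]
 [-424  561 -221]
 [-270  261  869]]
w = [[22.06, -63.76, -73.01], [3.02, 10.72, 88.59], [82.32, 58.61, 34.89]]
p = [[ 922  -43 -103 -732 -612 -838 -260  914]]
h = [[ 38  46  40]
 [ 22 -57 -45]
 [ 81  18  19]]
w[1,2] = 88.59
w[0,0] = 22.06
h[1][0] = 22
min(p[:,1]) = -43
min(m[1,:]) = -63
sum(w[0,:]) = -114.71000000000001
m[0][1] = -18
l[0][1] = -753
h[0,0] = 38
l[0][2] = 422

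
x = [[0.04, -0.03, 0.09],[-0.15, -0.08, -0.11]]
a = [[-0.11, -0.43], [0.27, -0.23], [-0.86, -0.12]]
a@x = [[0.06, 0.04, 0.04], [0.05, 0.01, 0.05], [-0.02, 0.04, -0.06]]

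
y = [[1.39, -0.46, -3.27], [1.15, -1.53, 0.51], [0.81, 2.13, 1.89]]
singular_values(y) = [4.16, 2.22, 1.82]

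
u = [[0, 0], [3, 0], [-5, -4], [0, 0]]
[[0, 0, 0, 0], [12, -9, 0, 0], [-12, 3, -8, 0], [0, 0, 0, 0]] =u@[[4, -3, 0, 0], [-2, 3, 2, 0]]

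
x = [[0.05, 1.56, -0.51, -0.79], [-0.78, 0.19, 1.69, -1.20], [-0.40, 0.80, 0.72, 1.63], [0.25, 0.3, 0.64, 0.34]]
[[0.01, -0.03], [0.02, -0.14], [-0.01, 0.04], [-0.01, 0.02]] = x @ [[-0.01,0.06], [0.0,-0.0], [0.0,-0.02], [-0.01,0.05]]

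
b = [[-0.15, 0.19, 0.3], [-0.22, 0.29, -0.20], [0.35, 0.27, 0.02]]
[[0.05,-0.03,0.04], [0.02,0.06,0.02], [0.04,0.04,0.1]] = b @ [[0.01, 0.02, 0.13], [0.12, 0.12, 0.20], [0.08, -0.17, 0.06]]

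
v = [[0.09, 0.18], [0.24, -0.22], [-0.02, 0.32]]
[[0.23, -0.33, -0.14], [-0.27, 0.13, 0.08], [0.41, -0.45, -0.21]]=v@[[0.02, -0.77, -0.28], [1.27, -1.44, -0.66]]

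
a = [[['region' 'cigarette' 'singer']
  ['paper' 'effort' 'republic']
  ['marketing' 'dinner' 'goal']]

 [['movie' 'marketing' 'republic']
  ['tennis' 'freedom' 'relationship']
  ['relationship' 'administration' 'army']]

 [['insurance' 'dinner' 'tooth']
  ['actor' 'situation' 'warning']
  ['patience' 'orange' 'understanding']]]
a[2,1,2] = 'warning'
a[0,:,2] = ['singer', 'republic', 'goal']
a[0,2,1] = 'dinner'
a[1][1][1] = 'freedom'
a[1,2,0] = 'relationship'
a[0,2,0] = 'marketing'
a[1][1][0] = 'tennis'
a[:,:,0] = [['region', 'paper', 'marketing'], ['movie', 'tennis', 'relationship'], ['insurance', 'actor', 'patience']]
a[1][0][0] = 'movie'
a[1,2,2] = 'army'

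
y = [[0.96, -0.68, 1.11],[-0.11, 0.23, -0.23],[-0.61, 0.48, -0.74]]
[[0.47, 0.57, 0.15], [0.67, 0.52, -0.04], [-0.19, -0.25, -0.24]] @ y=[[0.3, -0.12, 0.28], [0.61, -0.36, 0.65], [-0.01, -0.04, 0.02]]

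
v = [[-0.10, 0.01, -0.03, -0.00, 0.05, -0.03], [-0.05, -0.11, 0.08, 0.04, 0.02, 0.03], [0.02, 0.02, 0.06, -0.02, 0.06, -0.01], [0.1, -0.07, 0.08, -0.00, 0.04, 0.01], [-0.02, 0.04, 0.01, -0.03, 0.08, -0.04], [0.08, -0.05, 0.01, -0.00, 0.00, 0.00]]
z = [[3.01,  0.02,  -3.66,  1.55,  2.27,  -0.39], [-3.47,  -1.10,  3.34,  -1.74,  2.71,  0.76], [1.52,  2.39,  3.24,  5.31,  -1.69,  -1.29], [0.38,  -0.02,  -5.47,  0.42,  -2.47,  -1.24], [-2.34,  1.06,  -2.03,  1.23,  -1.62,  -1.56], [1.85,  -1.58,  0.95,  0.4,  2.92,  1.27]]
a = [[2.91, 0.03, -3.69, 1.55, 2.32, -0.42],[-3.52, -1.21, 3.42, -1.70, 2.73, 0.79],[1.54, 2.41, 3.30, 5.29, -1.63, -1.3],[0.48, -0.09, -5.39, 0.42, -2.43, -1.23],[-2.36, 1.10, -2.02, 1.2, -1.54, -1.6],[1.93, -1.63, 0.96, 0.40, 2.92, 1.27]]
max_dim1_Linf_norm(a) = 5.39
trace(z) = 5.22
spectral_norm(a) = 9.17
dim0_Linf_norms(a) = [3.52, 2.41, 5.39, 5.29, 2.92, 1.6]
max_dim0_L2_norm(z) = 8.37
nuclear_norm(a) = 27.14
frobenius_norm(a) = 13.77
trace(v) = -0.07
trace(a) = 5.15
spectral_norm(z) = 9.17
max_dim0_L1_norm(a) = 18.78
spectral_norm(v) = 0.21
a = v + z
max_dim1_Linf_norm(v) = 0.11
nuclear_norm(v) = 0.56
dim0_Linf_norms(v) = [0.1, 0.11, 0.08, 0.04, 0.08, 0.04]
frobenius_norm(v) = 0.30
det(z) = -181.36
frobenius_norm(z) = 13.75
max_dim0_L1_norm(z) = 18.69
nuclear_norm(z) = 26.99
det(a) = -197.13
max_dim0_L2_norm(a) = 8.38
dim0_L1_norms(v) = [0.37, 0.3, 0.27, 0.09, 0.25, 0.12]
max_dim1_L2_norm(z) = 7.16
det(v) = -0.00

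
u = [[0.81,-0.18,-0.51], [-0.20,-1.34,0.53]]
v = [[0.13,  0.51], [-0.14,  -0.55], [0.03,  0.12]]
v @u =[[0.00, -0.71, 0.20], [-0.0, 0.76, -0.22], [0.0, -0.17, 0.05]]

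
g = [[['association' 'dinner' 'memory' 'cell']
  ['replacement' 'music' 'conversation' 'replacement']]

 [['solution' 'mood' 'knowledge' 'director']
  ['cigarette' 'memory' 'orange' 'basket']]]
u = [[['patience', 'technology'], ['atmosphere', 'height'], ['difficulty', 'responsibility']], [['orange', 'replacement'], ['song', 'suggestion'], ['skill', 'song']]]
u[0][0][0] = 'patience'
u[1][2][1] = 'song'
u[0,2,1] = 'responsibility'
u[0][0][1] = 'technology'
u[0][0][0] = 'patience'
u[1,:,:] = [['orange', 'replacement'], ['song', 'suggestion'], ['skill', 'song']]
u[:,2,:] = [['difficulty', 'responsibility'], ['skill', 'song']]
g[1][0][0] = 'solution'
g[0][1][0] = 'replacement'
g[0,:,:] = [['association', 'dinner', 'memory', 'cell'], ['replacement', 'music', 'conversation', 'replacement']]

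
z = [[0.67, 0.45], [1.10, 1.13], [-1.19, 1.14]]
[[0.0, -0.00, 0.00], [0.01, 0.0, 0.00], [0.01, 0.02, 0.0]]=z @[[-0.00, -0.01, 0.0], [0.01, 0.01, -0.0]]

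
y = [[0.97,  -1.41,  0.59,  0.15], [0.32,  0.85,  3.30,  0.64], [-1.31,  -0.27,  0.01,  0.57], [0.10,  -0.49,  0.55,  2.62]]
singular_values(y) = [3.74, 2.54, 1.88, 1.01]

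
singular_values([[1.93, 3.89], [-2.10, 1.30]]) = [4.35, 2.45]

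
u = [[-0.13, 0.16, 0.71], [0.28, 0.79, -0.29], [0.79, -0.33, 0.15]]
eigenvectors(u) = [[-0.72, 0.64, 0.32], [0.24, 0.33, -0.71], [0.66, 0.69, 0.63]]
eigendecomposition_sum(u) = [[-0.46,0.12,0.37], [0.15,-0.04,-0.12], [0.42,-0.11,-0.34]] + [[0.31,0.33,0.22], [0.16,0.17,0.11], [0.34,0.36,0.24]] + [[0.02, -0.29, 0.12],  [-0.03, 0.66, -0.28],  [0.03, -0.58, 0.25]]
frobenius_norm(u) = 1.45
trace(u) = 0.81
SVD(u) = [[0.22, -0.43, -0.87], [-0.83, 0.39, -0.40], [0.51, 0.81, -0.27]] @ diag([0.9320453823337056, 0.8614410160519983, 0.691310914953408]) @ [[0.15, -0.85, 0.51], [0.94, -0.04, -0.35], [-0.31, -0.53, -0.79]]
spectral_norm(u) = 0.93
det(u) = -0.56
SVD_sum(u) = [[0.03,-0.17,0.1], [-0.12,0.65,-0.39], [0.07,-0.4,0.24]] + [[-0.35,0.01,0.13], [0.31,-0.01,-0.12], [0.66,-0.03,-0.24]] + [[0.19,0.32,0.48], [0.09,0.15,0.22], [0.06,0.1,0.15]]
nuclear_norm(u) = 2.48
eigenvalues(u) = [-0.83, 0.72, 0.92]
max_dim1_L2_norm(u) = 0.89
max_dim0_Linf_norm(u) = 0.79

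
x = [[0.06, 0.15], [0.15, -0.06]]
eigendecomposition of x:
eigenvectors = [[0.83,  -0.56], [0.56,  0.83]]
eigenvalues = [0.16, -0.16]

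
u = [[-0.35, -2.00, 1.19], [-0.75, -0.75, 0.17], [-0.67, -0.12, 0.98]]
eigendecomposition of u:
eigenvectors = [[(-0.76+0j), -0.68+0.00j, -0.68-0.00j], [(-0.61+0j), 0.25-0.17j, 0.25+0.17j], [(-0.22+0j), -0.21-0.63j, (-0.21+0.63j)]]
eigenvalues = [(-1.62+0j), (0.75+0.6j), (0.75-0.6j)]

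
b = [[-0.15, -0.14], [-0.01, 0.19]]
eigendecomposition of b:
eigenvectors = [[-1.0, 0.38], [-0.03, -0.93]]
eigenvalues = [-0.15, 0.19]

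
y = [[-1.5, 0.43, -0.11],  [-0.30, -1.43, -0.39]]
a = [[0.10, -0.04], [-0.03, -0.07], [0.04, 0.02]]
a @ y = [[-0.14, 0.10, 0.0], [0.07, 0.09, 0.03], [-0.07, -0.01, -0.01]]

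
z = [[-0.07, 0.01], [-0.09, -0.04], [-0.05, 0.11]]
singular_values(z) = [0.13, 0.11]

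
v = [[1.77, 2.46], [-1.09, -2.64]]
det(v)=-1.991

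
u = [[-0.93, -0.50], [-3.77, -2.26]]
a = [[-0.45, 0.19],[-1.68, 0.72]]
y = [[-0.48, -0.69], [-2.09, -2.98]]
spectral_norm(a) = 1.89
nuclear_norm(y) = 3.74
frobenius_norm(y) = 3.74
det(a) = -0.00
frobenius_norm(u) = 4.52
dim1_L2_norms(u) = [1.06, 4.4]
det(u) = 0.22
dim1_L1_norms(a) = [0.64, 2.4]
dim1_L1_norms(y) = [1.17, 5.07]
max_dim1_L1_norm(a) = 2.4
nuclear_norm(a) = 1.89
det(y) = -0.01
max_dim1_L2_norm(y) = 3.64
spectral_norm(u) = 4.52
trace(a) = 0.27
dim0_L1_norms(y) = [2.57, 3.67]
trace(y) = -3.46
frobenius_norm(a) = 1.89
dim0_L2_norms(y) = [2.14, 3.06]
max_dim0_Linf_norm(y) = 2.98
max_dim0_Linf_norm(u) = 3.77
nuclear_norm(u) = 4.57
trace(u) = -3.19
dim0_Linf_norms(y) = [2.09, 2.98]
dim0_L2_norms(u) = [3.88, 2.31]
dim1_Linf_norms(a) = [0.45, 1.68]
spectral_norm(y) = 3.74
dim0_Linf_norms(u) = [3.77, 2.26]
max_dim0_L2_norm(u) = 3.88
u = y + a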